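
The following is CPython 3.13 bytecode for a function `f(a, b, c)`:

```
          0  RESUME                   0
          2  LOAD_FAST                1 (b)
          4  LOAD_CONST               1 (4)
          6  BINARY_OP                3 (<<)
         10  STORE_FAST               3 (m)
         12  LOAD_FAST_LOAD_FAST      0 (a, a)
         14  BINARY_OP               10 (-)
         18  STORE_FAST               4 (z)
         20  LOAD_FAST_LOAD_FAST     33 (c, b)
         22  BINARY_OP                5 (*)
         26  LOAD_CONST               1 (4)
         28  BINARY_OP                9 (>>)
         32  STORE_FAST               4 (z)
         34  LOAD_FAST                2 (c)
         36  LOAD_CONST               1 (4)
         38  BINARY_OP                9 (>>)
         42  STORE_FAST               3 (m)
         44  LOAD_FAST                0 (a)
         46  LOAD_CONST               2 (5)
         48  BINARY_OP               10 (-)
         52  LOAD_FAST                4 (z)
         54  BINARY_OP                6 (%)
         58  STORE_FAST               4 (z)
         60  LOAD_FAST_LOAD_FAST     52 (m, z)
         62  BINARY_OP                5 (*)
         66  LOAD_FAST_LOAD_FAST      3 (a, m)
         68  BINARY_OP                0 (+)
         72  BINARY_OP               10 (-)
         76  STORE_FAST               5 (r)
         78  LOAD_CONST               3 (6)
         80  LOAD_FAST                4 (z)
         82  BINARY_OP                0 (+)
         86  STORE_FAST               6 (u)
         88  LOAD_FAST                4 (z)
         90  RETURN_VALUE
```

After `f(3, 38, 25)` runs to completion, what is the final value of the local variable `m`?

1

LOAD_FAST b → push 38. Stack: [38]
LOAD_CONST → push 4. Stack: [38, 4]
BINARY_OP << → 38 << 4 = 608. Stack: [608]
STORE_FAST m → m=608. Stack: []
LOAD_FAST_LOAD_FAST a,a → push 3,3. Stack: [3, 3]
BINARY_OP - → 3 - 3 = 0. Stack: [0]
STORE_FAST z → z=0. Stack: []
LOAD_FAST_LOAD_FAST c,b → push 25,38. Stack: [25, 38]
BINARY_OP * → 25 * 38 = 950. Stack: [950]
LOAD_CONST → push 4. Stack: [950, 4]
BINARY_OP >> → 950 >> 4 = 59. Stack: [59]
STORE_FAST z → z=59. Stack: []
LOAD_FAST c → push 25. Stack: [25]
LOAD_CONST → push 4. Stack: [25, 4]
BINARY_OP >> → 25 >> 4 = 1. Stack: [1]
STORE_FAST m → m=1. Stack: []
LOAD_FAST a → push 3. Stack: [3]
LOAD_CONST → push 5. Stack: [3, 5]
BINARY_OP - → 3 - 5 = -2. Stack: [-2]
LOAD_FAST z → push 59. Stack: [-2, 59]
BINARY_OP % → -2 % 59 = 57. Stack: [57]
STORE_FAST z → z=57. Stack: []
LOAD_FAST_LOAD_FAST m,z → push 1,57. Stack: [1, 57]
BINARY_OP * → 1 * 57 = 57. Stack: [57]
LOAD_FAST_LOAD_FAST a,m → push 3,1. Stack: [57, 3, 1]
BINARY_OP + → 3 + 1 = 4. Stack: [57, 4]
BINARY_OP - → 57 - 4 = 53. Stack: [53]
STORE_FAST r → r=53. Stack: []
LOAD_CONST → push 6. Stack: [6]
LOAD_FAST z → push 57. Stack: [6, 57]
BINARY_OP + → 6 + 57 = 63. Stack: [63]
STORE_FAST u → u=63. Stack: []
LOAD_FAST z → push 57. Stack: [57]
RETURN_VALUE → return 57.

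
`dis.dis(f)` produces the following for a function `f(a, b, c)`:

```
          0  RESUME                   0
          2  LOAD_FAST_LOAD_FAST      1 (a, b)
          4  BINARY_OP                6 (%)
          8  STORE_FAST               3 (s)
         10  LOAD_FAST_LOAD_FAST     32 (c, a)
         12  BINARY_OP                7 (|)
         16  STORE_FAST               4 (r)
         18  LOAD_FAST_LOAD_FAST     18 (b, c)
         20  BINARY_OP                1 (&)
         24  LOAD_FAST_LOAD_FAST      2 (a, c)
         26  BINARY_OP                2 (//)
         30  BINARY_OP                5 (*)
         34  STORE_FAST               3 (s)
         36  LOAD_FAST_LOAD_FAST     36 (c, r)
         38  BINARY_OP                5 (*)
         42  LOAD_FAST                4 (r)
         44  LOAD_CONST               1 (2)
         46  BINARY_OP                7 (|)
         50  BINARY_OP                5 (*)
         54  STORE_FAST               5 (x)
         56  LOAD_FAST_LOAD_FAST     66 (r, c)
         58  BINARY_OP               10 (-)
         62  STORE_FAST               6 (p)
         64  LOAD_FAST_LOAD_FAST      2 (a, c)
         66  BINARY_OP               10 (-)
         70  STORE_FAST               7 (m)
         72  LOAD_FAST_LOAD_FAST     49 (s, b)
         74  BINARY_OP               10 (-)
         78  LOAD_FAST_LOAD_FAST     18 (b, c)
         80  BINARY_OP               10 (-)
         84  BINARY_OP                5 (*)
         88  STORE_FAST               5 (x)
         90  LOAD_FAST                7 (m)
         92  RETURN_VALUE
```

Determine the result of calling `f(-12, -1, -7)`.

-5

LOAD_FAST_LOAD_FAST a,b → push -12,-1. Stack: [-12, -1]
BINARY_OP % → -12 % -1 = 0. Stack: [0]
STORE_FAST s → s=0. Stack: []
LOAD_FAST_LOAD_FAST c,a → push -7,-12. Stack: [-7, -12]
BINARY_OP | → -7 | -12 = -3. Stack: [-3]
STORE_FAST r → r=-3. Stack: []
LOAD_FAST_LOAD_FAST b,c → push -1,-7. Stack: [-1, -7]
BINARY_OP & → -1 & -7 = -7. Stack: [-7]
LOAD_FAST_LOAD_FAST a,c → push -12,-7. Stack: [-7, -12, -7]
BINARY_OP // → -12 // -7 = 1. Stack: [-7, 1]
BINARY_OP * → -7 * 1 = -7. Stack: [-7]
STORE_FAST s → s=-7. Stack: []
LOAD_FAST_LOAD_FAST c,r → push -7,-3. Stack: [-7, -3]
BINARY_OP * → -7 * -3 = 21. Stack: [21]
LOAD_FAST r → push -3. Stack: [21, -3]
LOAD_CONST → push 2. Stack: [21, -3, 2]
BINARY_OP | → -3 | 2 = -1. Stack: [21, -1]
BINARY_OP * → 21 * -1 = -21. Stack: [-21]
STORE_FAST x → x=-21. Stack: []
LOAD_FAST_LOAD_FAST r,c → push -3,-7. Stack: [-3, -7]
BINARY_OP - → -3 - -7 = 4. Stack: [4]
STORE_FAST p → p=4. Stack: []
LOAD_FAST_LOAD_FAST a,c → push -12,-7. Stack: [-12, -7]
BINARY_OP - → -12 - -7 = -5. Stack: [-5]
STORE_FAST m → m=-5. Stack: []
LOAD_FAST_LOAD_FAST s,b → push -7,-1. Stack: [-7, -1]
BINARY_OP - → -7 - -1 = -6. Stack: [-6]
LOAD_FAST_LOAD_FAST b,c → push -1,-7. Stack: [-6, -1, -7]
BINARY_OP - → -1 - -7 = 6. Stack: [-6, 6]
BINARY_OP * → -6 * 6 = -36. Stack: [-36]
STORE_FAST x → x=-36. Stack: []
LOAD_FAST m → push -5. Stack: [-5]
RETURN_VALUE → return -5.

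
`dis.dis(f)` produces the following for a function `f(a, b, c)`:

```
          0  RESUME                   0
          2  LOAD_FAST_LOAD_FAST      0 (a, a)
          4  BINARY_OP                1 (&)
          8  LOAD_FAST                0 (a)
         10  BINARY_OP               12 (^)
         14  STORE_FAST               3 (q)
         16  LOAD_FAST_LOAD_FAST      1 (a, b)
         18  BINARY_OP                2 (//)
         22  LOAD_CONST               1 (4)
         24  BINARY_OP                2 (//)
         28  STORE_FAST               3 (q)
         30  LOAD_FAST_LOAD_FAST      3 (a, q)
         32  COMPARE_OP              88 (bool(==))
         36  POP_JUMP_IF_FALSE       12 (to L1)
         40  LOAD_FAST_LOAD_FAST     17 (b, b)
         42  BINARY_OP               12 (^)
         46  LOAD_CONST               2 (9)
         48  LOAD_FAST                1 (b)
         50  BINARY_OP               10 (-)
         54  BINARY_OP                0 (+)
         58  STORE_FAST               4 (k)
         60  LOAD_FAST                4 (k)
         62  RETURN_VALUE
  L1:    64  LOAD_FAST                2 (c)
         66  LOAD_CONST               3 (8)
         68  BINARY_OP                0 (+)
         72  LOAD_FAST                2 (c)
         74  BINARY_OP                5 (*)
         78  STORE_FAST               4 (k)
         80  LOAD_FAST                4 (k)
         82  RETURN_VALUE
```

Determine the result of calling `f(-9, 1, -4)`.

-16

LOAD_FAST_LOAD_FAST a,a → push -9,-9. Stack: [-9, -9]
BINARY_OP & → -9 & -9 = -9. Stack: [-9]
LOAD_FAST a → push -9. Stack: [-9, -9]
BINARY_OP ^ → -9 ^ -9 = 0. Stack: [0]
STORE_FAST q → q=0. Stack: []
LOAD_FAST_LOAD_FAST a,b → push -9,1. Stack: [-9, 1]
BINARY_OP // → -9 // 1 = -9. Stack: [-9]
LOAD_CONST → push 4. Stack: [-9, 4]
BINARY_OP // → -9 // 4 = -3. Stack: [-3]
STORE_FAST q → q=-3. Stack: []
LOAD_FAST_LOAD_FAST a,q → push -9,-3. Stack: [-9, -3]
COMPARE_OP bool(==) → -9 vs -3 = False. Stack: [False]
POP_JUMP_IF_FALSE → pop False; jump. Stack: []
LOAD_FAST c → push -4. Stack: [-4]
LOAD_CONST → push 8. Stack: [-4, 8]
BINARY_OP + → -4 + 8 = 4. Stack: [4]
LOAD_FAST c → push -4. Stack: [4, -4]
BINARY_OP * → 4 * -4 = -16. Stack: [-16]
STORE_FAST k → k=-16. Stack: []
LOAD_FAST k → push -16. Stack: [-16]
RETURN_VALUE → return -16.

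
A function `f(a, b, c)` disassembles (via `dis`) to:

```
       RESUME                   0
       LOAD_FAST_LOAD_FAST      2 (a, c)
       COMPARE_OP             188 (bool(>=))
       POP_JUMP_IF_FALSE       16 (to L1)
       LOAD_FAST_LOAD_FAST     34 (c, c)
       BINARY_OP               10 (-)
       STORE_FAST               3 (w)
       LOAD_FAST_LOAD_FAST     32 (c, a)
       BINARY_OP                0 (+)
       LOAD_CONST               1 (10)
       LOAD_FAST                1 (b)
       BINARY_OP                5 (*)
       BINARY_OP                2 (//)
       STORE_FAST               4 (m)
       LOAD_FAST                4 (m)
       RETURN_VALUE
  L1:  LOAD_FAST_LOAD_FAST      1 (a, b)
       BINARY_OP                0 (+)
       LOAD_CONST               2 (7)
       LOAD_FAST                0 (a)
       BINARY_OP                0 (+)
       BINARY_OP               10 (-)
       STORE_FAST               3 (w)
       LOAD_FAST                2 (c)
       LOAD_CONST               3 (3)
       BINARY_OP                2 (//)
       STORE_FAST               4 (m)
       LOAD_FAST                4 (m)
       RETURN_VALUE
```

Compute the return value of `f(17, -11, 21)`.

LOAD_FAST_LOAD_FAST a,c → push 17,21. Stack: [17, 21]
COMPARE_OP bool(>=) → 17 vs 21 = False. Stack: [False]
POP_JUMP_IF_FALSE → pop False; jump. Stack: []
LOAD_FAST_LOAD_FAST a,b → push 17,-11. Stack: [17, -11]
BINARY_OP + → 17 + -11 = 6. Stack: [6]
LOAD_CONST → push 7. Stack: [6, 7]
LOAD_FAST a → push 17. Stack: [6, 7, 17]
BINARY_OP + → 7 + 17 = 24. Stack: [6, 24]
BINARY_OP - → 6 - 24 = -18. Stack: [-18]
STORE_FAST w → w=-18. Stack: []
LOAD_FAST c → push 21. Stack: [21]
LOAD_CONST → push 3. Stack: [21, 3]
BINARY_OP // → 21 // 3 = 7. Stack: [7]
STORE_FAST m → m=7. Stack: []
LOAD_FAST m → push 7. Stack: [7]
RETURN_VALUE → return 7.

7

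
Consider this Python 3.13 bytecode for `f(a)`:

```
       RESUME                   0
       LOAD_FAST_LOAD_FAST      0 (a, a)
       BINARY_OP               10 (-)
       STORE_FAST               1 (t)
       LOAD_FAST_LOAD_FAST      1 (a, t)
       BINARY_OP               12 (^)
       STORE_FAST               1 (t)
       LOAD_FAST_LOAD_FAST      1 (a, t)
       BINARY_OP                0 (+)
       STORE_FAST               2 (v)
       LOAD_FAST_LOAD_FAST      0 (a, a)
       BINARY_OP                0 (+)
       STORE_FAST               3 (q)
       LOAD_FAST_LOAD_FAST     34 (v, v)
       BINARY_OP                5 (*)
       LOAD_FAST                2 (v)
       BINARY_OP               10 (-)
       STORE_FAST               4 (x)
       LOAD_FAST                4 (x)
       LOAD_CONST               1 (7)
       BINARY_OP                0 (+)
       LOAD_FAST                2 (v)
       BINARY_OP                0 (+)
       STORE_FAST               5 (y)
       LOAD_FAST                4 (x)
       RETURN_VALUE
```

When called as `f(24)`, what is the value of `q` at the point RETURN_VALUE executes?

LOAD_FAST_LOAD_FAST a,a → push 24,24. Stack: [24, 24]
BINARY_OP - → 24 - 24 = 0. Stack: [0]
STORE_FAST t → t=0. Stack: []
LOAD_FAST_LOAD_FAST a,t → push 24,0. Stack: [24, 0]
BINARY_OP ^ → 24 ^ 0 = 24. Stack: [24]
STORE_FAST t → t=24. Stack: []
LOAD_FAST_LOAD_FAST a,t → push 24,24. Stack: [24, 24]
BINARY_OP + → 24 + 24 = 48. Stack: [48]
STORE_FAST v → v=48. Stack: []
LOAD_FAST_LOAD_FAST a,a → push 24,24. Stack: [24, 24]
BINARY_OP + → 24 + 24 = 48. Stack: [48]
STORE_FAST q → q=48. Stack: []
LOAD_FAST_LOAD_FAST v,v → push 48,48. Stack: [48, 48]
BINARY_OP * → 48 * 48 = 2304. Stack: [2304]
LOAD_FAST v → push 48. Stack: [2304, 48]
BINARY_OP - → 2304 - 48 = 2256. Stack: [2256]
STORE_FAST x → x=2256. Stack: []
LOAD_FAST x → push 2256. Stack: [2256]
LOAD_CONST → push 7. Stack: [2256, 7]
BINARY_OP + → 2256 + 7 = 2263. Stack: [2263]
LOAD_FAST v → push 48. Stack: [2263, 48]
BINARY_OP + → 2263 + 48 = 2311. Stack: [2311]
STORE_FAST y → y=2311. Stack: []
LOAD_FAST x → push 2256. Stack: [2256]
RETURN_VALUE → return 2256.

48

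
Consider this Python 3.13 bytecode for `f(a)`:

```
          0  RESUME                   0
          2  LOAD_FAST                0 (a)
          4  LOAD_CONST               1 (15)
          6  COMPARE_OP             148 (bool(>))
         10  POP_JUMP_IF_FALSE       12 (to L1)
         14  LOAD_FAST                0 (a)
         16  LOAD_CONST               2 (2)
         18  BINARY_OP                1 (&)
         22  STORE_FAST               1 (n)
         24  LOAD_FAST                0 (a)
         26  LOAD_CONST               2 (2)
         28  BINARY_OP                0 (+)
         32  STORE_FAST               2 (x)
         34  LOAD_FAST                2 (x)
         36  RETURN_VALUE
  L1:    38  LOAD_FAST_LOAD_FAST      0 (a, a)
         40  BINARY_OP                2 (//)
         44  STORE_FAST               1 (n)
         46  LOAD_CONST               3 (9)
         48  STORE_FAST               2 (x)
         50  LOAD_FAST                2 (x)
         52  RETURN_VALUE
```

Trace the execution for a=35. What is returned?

37

LOAD_FAST a → push 35. Stack: [35]
LOAD_CONST → push 15. Stack: [35, 15]
COMPARE_OP bool(>) → 35 vs 15 = True. Stack: [True]
POP_JUMP_IF_FALSE → pop True; no jump. Stack: []
LOAD_FAST a → push 35. Stack: [35]
LOAD_CONST → push 2. Stack: [35, 2]
BINARY_OP & → 35 & 2 = 2. Stack: [2]
STORE_FAST n → n=2. Stack: []
LOAD_FAST a → push 35. Stack: [35]
LOAD_CONST → push 2. Stack: [35, 2]
BINARY_OP + → 35 + 2 = 37. Stack: [37]
STORE_FAST x → x=37. Stack: []
LOAD_FAST x → push 37. Stack: [37]
RETURN_VALUE → return 37.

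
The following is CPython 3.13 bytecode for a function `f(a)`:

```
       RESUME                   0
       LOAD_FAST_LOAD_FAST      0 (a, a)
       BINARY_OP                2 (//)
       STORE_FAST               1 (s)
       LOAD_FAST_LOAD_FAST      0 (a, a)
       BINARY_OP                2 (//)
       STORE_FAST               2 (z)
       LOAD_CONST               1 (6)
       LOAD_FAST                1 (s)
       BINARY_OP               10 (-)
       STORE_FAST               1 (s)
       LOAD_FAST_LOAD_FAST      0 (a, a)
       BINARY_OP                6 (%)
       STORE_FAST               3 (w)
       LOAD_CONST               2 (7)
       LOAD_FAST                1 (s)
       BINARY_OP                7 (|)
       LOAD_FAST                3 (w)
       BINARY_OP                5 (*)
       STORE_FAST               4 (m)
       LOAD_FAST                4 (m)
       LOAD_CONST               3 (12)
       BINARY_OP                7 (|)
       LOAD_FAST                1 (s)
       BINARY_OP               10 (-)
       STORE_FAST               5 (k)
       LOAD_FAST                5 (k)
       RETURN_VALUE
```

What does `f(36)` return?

LOAD_FAST_LOAD_FAST a,a → push 36,36. Stack: [36, 36]
BINARY_OP // → 36 // 36 = 1. Stack: [1]
STORE_FAST s → s=1. Stack: []
LOAD_FAST_LOAD_FAST a,a → push 36,36. Stack: [36, 36]
BINARY_OP // → 36 // 36 = 1. Stack: [1]
STORE_FAST z → z=1. Stack: []
LOAD_CONST → push 6. Stack: [6]
LOAD_FAST s → push 1. Stack: [6, 1]
BINARY_OP - → 6 - 1 = 5. Stack: [5]
STORE_FAST s → s=5. Stack: []
LOAD_FAST_LOAD_FAST a,a → push 36,36. Stack: [36, 36]
BINARY_OP % → 36 % 36 = 0. Stack: [0]
STORE_FAST w → w=0. Stack: []
LOAD_CONST → push 7. Stack: [7]
LOAD_FAST s → push 5. Stack: [7, 5]
BINARY_OP | → 7 | 5 = 7. Stack: [7]
LOAD_FAST w → push 0. Stack: [7, 0]
BINARY_OP * → 7 * 0 = 0. Stack: [0]
STORE_FAST m → m=0. Stack: []
LOAD_FAST m → push 0. Stack: [0]
LOAD_CONST → push 12. Stack: [0, 12]
BINARY_OP | → 0 | 12 = 12. Stack: [12]
LOAD_FAST s → push 5. Stack: [12, 5]
BINARY_OP - → 12 - 5 = 7. Stack: [7]
STORE_FAST k → k=7. Stack: []
LOAD_FAST k → push 7. Stack: [7]
RETURN_VALUE → return 7.

7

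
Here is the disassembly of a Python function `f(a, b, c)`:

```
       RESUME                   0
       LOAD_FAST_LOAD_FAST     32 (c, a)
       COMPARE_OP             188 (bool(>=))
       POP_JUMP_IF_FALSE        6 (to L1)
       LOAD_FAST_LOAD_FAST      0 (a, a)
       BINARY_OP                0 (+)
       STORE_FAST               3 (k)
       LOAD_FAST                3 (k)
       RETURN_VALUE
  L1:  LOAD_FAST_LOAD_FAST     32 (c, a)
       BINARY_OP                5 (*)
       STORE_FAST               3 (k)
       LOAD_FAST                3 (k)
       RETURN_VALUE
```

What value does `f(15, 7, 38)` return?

LOAD_FAST_LOAD_FAST c,a → push 38,15. Stack: [38, 15]
COMPARE_OP bool(>=) → 38 vs 15 = True. Stack: [True]
POP_JUMP_IF_FALSE → pop True; no jump. Stack: []
LOAD_FAST_LOAD_FAST a,a → push 15,15. Stack: [15, 15]
BINARY_OP + → 15 + 15 = 30. Stack: [30]
STORE_FAST k → k=30. Stack: []
LOAD_FAST k → push 30. Stack: [30]
RETURN_VALUE → return 30.

30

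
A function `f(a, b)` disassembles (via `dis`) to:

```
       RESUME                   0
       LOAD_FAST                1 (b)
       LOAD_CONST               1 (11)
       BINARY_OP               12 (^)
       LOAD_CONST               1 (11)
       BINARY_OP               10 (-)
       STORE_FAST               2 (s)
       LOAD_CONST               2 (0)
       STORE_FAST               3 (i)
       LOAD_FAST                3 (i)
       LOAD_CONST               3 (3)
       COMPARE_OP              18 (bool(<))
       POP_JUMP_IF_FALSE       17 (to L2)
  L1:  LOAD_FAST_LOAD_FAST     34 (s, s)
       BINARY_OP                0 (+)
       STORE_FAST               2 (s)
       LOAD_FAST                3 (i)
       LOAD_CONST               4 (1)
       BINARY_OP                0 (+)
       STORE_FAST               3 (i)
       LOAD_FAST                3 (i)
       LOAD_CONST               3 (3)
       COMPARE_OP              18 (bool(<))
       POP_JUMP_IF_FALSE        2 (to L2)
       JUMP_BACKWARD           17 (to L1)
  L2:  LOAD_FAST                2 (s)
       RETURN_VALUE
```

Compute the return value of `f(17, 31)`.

72

LOAD_FAST b → push 31. Stack: [31]
LOAD_CONST → push 11. Stack: [31, 11]
BINARY_OP ^ → 31 ^ 11 = 20. Stack: [20]
LOAD_CONST → push 11. Stack: [20, 11]
BINARY_OP - → 20 - 11 = 9. Stack: [9]
STORE_FAST s → s=9. Stack: []
LOAD_CONST → push 0. Stack: [0]
STORE_FAST i → i=0. Stack: []
LOAD_FAST i → push 0. Stack: [0]
LOAD_CONST → push 3. Stack: [0, 3]
COMPARE_OP bool(<) → 0 vs 3 = True. Stack: [True]
POP_JUMP_IF_FALSE → pop True; no jump. Stack: []
LOAD_FAST_LOAD_FAST s,s → push 9,9. Stack: [9, 9]
BINARY_OP + → 9 + 9 = 18. Stack: [18]
STORE_FAST s → s=18. Stack: []
LOAD_FAST i → push 0. Stack: [0]
LOAD_CONST → push 1. Stack: [0, 1]
BINARY_OP + → 0 + 1 = 1. Stack: [1]
STORE_FAST i → i=1. Stack: []
LOAD_FAST i → push 1. Stack: [1]
LOAD_CONST → push 3. Stack: [1, 3]
COMPARE_OP bool(<) → 1 vs 3 = True. Stack: [True]
POP_JUMP_IF_FALSE → pop True; no jump. Stack: []
LOAD_FAST_LOAD_FAST s,s → push 18,18. Stack: [18, 18]
BINARY_OP + → 18 + 18 = 36. Stack: [36]
STORE_FAST s → s=36. Stack: []
LOAD_FAST i → push 1. Stack: [1]
LOAD_CONST → push 1. Stack: [1, 1]
BINARY_OP + → 1 + 1 = 2. Stack: [2]
STORE_FAST i → i=2. Stack: []
LOAD_FAST i → push 2. Stack: [2]
LOAD_CONST → push 3. Stack: [2, 3]
COMPARE_OP bool(<) → 2 vs 3 = True. Stack: [True]
POP_JUMP_IF_FALSE → pop True; no jump. Stack: []
LOAD_FAST_LOAD_FAST s,s → push 36,36. Stack: [36, 36]
BINARY_OP + → 36 + 36 = 72. Stack: [72]
STORE_FAST s → s=72. Stack: []
LOAD_FAST i → push 2. Stack: [2]
LOAD_CONST → push 1. Stack: [2, 1]
BINARY_OP + → 2 + 1 = 3. Stack: [3]
STORE_FAST i → i=3. Stack: []
LOAD_FAST i → push 3. Stack: [3]
LOAD_CONST → push 3. Stack: [3, 3]
COMPARE_OP bool(<) → 3 vs 3 = False. Stack: [False]
POP_JUMP_IF_FALSE → pop False; jump. Stack: []
LOAD_FAST s → push 72. Stack: [72]
RETURN_VALUE → return 72.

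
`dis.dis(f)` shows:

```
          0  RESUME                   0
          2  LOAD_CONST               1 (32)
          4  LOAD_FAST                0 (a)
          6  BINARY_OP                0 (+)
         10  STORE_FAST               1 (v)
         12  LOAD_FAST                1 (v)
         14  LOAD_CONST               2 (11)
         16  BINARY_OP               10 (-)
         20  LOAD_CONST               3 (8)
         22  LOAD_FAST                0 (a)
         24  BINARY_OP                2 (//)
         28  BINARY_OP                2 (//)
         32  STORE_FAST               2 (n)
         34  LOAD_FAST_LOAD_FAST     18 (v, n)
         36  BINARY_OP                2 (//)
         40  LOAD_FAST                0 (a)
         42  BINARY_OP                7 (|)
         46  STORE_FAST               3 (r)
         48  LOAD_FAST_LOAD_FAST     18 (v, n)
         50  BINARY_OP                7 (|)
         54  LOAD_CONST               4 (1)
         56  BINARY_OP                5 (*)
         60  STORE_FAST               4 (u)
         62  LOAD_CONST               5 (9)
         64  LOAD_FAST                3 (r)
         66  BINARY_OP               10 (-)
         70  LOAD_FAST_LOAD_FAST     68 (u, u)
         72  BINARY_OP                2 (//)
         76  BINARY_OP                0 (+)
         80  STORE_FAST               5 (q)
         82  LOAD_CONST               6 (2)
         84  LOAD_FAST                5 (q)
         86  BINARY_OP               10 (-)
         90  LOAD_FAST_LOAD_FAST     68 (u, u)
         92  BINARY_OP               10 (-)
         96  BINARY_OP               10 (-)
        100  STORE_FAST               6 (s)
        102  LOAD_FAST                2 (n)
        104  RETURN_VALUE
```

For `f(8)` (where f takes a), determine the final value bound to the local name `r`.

9

LOAD_CONST → push 32. Stack: [32]
LOAD_FAST a → push 8. Stack: [32, 8]
BINARY_OP + → 32 + 8 = 40. Stack: [40]
STORE_FAST v → v=40. Stack: []
LOAD_FAST v → push 40. Stack: [40]
LOAD_CONST → push 11. Stack: [40, 11]
BINARY_OP - → 40 - 11 = 29. Stack: [29]
LOAD_CONST → push 8. Stack: [29, 8]
LOAD_FAST a → push 8. Stack: [29, 8, 8]
BINARY_OP // → 8 // 8 = 1. Stack: [29, 1]
BINARY_OP // → 29 // 1 = 29. Stack: [29]
STORE_FAST n → n=29. Stack: []
LOAD_FAST_LOAD_FAST v,n → push 40,29. Stack: [40, 29]
BINARY_OP // → 40 // 29 = 1. Stack: [1]
LOAD_FAST a → push 8. Stack: [1, 8]
BINARY_OP | → 1 | 8 = 9. Stack: [9]
STORE_FAST r → r=9. Stack: []
LOAD_FAST_LOAD_FAST v,n → push 40,29. Stack: [40, 29]
BINARY_OP | → 40 | 29 = 61. Stack: [61]
LOAD_CONST → push 1. Stack: [61, 1]
BINARY_OP * → 61 * 1 = 61. Stack: [61]
STORE_FAST u → u=61. Stack: []
LOAD_CONST → push 9. Stack: [9]
LOAD_FAST r → push 9. Stack: [9, 9]
BINARY_OP - → 9 - 9 = 0. Stack: [0]
LOAD_FAST_LOAD_FAST u,u → push 61,61. Stack: [0, 61, 61]
BINARY_OP // → 61 // 61 = 1. Stack: [0, 1]
BINARY_OP + → 0 + 1 = 1. Stack: [1]
STORE_FAST q → q=1. Stack: []
LOAD_CONST → push 2. Stack: [2]
LOAD_FAST q → push 1. Stack: [2, 1]
BINARY_OP - → 2 - 1 = 1. Stack: [1]
LOAD_FAST_LOAD_FAST u,u → push 61,61. Stack: [1, 61, 61]
BINARY_OP - → 61 - 61 = 0. Stack: [1, 0]
BINARY_OP - → 1 - 0 = 1. Stack: [1]
STORE_FAST s → s=1. Stack: []
LOAD_FAST n → push 29. Stack: [29]
RETURN_VALUE → return 29.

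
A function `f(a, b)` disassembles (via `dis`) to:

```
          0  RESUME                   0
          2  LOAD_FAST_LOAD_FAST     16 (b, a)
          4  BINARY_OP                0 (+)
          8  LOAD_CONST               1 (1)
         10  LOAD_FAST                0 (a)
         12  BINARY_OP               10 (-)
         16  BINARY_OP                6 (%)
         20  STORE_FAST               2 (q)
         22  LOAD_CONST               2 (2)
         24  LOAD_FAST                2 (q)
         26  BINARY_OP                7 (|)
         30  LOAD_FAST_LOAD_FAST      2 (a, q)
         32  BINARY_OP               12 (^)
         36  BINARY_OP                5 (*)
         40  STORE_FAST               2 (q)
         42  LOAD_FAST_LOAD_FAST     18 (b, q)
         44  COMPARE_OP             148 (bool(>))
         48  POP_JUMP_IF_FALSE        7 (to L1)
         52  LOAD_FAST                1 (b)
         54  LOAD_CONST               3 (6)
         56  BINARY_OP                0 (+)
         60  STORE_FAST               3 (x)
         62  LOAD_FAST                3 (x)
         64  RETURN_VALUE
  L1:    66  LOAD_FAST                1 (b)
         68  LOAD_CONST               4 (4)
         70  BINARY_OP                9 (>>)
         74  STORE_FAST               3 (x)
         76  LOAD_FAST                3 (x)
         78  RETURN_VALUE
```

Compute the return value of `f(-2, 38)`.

LOAD_FAST_LOAD_FAST b,a → push 38,-2. Stack: [38, -2]
BINARY_OP + → 38 + -2 = 36. Stack: [36]
LOAD_CONST → push 1. Stack: [36, 1]
LOAD_FAST a → push -2. Stack: [36, 1, -2]
BINARY_OP - → 1 - -2 = 3. Stack: [36, 3]
BINARY_OP % → 36 % 3 = 0. Stack: [0]
STORE_FAST q → q=0. Stack: []
LOAD_CONST → push 2. Stack: [2]
LOAD_FAST q → push 0. Stack: [2, 0]
BINARY_OP | → 2 | 0 = 2. Stack: [2]
LOAD_FAST_LOAD_FAST a,q → push -2,0. Stack: [2, -2, 0]
BINARY_OP ^ → -2 ^ 0 = -2. Stack: [2, -2]
BINARY_OP * → 2 * -2 = -4. Stack: [-4]
STORE_FAST q → q=-4. Stack: []
LOAD_FAST_LOAD_FAST b,q → push 38,-4. Stack: [38, -4]
COMPARE_OP bool(>) → 38 vs -4 = True. Stack: [True]
POP_JUMP_IF_FALSE → pop True; no jump. Stack: []
LOAD_FAST b → push 38. Stack: [38]
LOAD_CONST → push 6. Stack: [38, 6]
BINARY_OP + → 38 + 6 = 44. Stack: [44]
STORE_FAST x → x=44. Stack: []
LOAD_FAST x → push 44. Stack: [44]
RETURN_VALUE → return 44.

44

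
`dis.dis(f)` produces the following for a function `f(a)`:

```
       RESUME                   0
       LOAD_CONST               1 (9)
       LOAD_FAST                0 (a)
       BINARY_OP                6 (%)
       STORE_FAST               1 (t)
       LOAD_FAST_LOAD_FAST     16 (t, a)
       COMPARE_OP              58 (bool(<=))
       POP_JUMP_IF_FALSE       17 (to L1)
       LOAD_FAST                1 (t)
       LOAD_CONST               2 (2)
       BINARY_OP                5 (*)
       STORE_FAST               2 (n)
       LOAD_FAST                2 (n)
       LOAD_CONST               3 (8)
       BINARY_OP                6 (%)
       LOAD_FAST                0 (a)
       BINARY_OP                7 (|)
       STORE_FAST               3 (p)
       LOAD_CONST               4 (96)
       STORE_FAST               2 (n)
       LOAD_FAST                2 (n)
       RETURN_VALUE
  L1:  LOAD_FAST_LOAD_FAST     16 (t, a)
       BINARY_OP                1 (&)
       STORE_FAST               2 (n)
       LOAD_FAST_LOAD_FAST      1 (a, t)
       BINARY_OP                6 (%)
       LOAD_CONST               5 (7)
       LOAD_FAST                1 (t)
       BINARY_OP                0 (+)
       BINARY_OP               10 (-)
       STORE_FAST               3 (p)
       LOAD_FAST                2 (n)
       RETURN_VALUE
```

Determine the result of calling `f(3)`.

LOAD_CONST → push 9. Stack: [9]
LOAD_FAST a → push 3. Stack: [9, 3]
BINARY_OP % → 9 % 3 = 0. Stack: [0]
STORE_FAST t → t=0. Stack: []
LOAD_FAST_LOAD_FAST t,a → push 0,3. Stack: [0, 3]
COMPARE_OP bool(<=) → 0 vs 3 = True. Stack: [True]
POP_JUMP_IF_FALSE → pop True; no jump. Stack: []
LOAD_FAST t → push 0. Stack: [0]
LOAD_CONST → push 2. Stack: [0, 2]
BINARY_OP * → 0 * 2 = 0. Stack: [0]
STORE_FAST n → n=0. Stack: []
LOAD_FAST n → push 0. Stack: [0]
LOAD_CONST → push 8. Stack: [0, 8]
BINARY_OP % → 0 % 8 = 0. Stack: [0]
LOAD_FAST a → push 3. Stack: [0, 3]
BINARY_OP | → 0 | 3 = 3. Stack: [3]
STORE_FAST p → p=3. Stack: []
LOAD_CONST → push 96. Stack: [96]
STORE_FAST n → n=96. Stack: []
LOAD_FAST n → push 96. Stack: [96]
RETURN_VALUE → return 96.

96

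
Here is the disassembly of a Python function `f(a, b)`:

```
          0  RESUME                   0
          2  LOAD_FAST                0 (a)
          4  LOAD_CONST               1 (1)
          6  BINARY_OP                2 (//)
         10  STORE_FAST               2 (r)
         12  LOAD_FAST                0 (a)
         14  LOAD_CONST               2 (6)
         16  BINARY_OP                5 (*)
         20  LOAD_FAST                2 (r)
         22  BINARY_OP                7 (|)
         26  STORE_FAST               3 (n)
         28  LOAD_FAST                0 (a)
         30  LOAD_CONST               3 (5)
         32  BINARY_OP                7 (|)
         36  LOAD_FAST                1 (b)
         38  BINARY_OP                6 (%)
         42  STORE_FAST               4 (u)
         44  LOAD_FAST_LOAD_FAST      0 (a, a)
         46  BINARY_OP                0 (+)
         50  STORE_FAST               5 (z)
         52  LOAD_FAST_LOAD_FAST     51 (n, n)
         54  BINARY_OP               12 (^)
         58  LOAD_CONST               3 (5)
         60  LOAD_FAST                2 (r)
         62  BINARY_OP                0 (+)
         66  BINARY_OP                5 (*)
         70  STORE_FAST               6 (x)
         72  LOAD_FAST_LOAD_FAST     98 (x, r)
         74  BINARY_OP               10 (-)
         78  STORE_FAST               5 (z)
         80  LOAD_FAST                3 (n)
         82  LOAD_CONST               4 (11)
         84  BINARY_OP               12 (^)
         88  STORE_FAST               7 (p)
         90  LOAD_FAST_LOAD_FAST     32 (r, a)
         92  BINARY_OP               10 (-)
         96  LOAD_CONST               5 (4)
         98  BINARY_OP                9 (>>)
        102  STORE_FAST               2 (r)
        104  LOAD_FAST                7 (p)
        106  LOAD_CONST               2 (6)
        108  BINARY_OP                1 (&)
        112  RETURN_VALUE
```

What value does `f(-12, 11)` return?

6

LOAD_FAST a → push -12. Stack: [-12]
LOAD_CONST → push 1. Stack: [-12, 1]
BINARY_OP // → -12 // 1 = -12. Stack: [-12]
STORE_FAST r → r=-12. Stack: []
LOAD_FAST a → push -12. Stack: [-12]
LOAD_CONST → push 6. Stack: [-12, 6]
BINARY_OP * → -12 * 6 = -72. Stack: [-72]
LOAD_FAST r → push -12. Stack: [-72, -12]
BINARY_OP | → -72 | -12 = -4. Stack: [-4]
STORE_FAST n → n=-4. Stack: []
LOAD_FAST a → push -12. Stack: [-12]
LOAD_CONST → push 5. Stack: [-12, 5]
BINARY_OP | → -12 | 5 = -11. Stack: [-11]
LOAD_FAST b → push 11. Stack: [-11, 11]
BINARY_OP % → -11 % 11 = 0. Stack: [0]
STORE_FAST u → u=0. Stack: []
LOAD_FAST_LOAD_FAST a,a → push -12,-12. Stack: [-12, -12]
BINARY_OP + → -12 + -12 = -24. Stack: [-24]
STORE_FAST z → z=-24. Stack: []
LOAD_FAST_LOAD_FAST n,n → push -4,-4. Stack: [-4, -4]
BINARY_OP ^ → -4 ^ -4 = 0. Stack: [0]
LOAD_CONST → push 5. Stack: [0, 5]
LOAD_FAST r → push -12. Stack: [0, 5, -12]
BINARY_OP + → 5 + -12 = -7. Stack: [0, -7]
BINARY_OP * → 0 * -7 = 0. Stack: [0]
STORE_FAST x → x=0. Stack: []
LOAD_FAST_LOAD_FAST x,r → push 0,-12. Stack: [0, -12]
BINARY_OP - → 0 - -12 = 12. Stack: [12]
STORE_FAST z → z=12. Stack: []
LOAD_FAST n → push -4. Stack: [-4]
LOAD_CONST → push 11. Stack: [-4, 11]
BINARY_OP ^ → -4 ^ 11 = -9. Stack: [-9]
STORE_FAST p → p=-9. Stack: []
LOAD_FAST_LOAD_FAST r,a → push -12,-12. Stack: [-12, -12]
BINARY_OP - → -12 - -12 = 0. Stack: [0]
LOAD_CONST → push 4. Stack: [0, 4]
BINARY_OP >> → 0 >> 4 = 0. Stack: [0]
STORE_FAST r → r=0. Stack: []
LOAD_FAST p → push -9. Stack: [-9]
LOAD_CONST → push 6. Stack: [-9, 6]
BINARY_OP & → -9 & 6 = 6. Stack: [6]
RETURN_VALUE → return 6.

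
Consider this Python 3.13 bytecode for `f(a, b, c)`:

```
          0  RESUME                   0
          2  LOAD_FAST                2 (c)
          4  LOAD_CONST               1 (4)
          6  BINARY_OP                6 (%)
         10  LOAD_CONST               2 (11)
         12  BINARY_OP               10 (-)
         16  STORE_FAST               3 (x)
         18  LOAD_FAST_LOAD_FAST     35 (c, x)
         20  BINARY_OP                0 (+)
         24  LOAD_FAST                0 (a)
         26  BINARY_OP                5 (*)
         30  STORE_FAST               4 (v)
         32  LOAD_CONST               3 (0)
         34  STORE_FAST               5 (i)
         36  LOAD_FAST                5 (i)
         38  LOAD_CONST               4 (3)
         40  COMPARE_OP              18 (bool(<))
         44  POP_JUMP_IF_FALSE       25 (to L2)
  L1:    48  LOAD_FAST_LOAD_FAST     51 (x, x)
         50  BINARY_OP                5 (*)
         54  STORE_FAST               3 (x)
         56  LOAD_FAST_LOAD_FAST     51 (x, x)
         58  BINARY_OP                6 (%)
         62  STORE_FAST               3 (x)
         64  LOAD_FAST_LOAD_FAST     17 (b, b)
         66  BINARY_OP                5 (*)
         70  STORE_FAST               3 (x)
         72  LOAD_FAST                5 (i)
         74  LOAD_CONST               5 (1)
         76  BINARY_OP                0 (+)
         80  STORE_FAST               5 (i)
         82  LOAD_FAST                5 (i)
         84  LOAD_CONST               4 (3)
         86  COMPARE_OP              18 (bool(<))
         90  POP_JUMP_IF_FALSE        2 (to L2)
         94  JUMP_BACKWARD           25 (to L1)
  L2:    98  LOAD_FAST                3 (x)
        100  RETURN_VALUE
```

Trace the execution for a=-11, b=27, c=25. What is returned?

729

LOAD_FAST c → push 25
LOAD_CONST → push 4
BINARY_OP % → 25 % 4 = 1
LOAD_CONST → push 11
BINARY_OP - → 1 - 11 = -10
STORE_FAST x → x=-10
LOAD_FAST_LOAD_FAST c,x → push 25,-10
BINARY_OP + → 25 + -10 = 15
LOAD_FAST a → push -11
BINARY_OP * → 15 * -11 = -165
STORE_FAST v → v=-165
LOAD_CONST → push 0
STORE_FAST i → i=0
LOAD_FAST i → push 0
LOAD_CONST → push 3
COMPARE_OP bool(<) → 0 vs 3 = True
POP_JUMP_IF_FALSE → pop True; no jump
LOAD_FAST_LOAD_FAST x,x → push -10,-10
BINARY_OP * → -10 * -10 = 100
STORE_FAST x → x=100
LOAD_FAST_LOAD_FAST x,x → push 100,100
BINARY_OP % → 100 % 100 = 0
STORE_FAST x → x=0
LOAD_FAST_LOAD_FAST b,b → push 27,27
BINARY_OP * → 27 * 27 = 729
STORE_FAST x → x=729
LOAD_FAST i → push 0
LOAD_CONST → push 1
BINARY_OP + → 0 + 1 = 1
STORE_FAST i → i=1
LOAD_FAST i → push 1
LOAD_CONST → push 3
COMPARE_OP bool(<) → 1 vs 3 = True
POP_JUMP_IF_FALSE → pop True; no jump
LOAD_FAST_LOAD_FAST x,x → push 729,729
BINARY_OP * → 729 * 729 = 531441
STORE_FAST x → x=531441
LOAD_FAST_LOAD_FAST x,x → push 531441,531441
BINARY_OP % → 531441 % 531441 = 0
STORE_FAST x → x=0
LOAD_FAST_LOAD_FAST b,b → push 27,27
BINARY_OP * → 27 * 27 = 729
STORE_FAST x → x=729
LOAD_FAST i → push 1
LOAD_CONST → push 1
BINARY_OP + → 1 + 1 = 2
STORE_FAST i → i=2
LOAD_FAST i → push 2
LOAD_CONST → push 3
COMPARE_OP bool(<) → 2 vs 3 = True
POP_JUMP_IF_FALSE → pop True; no jump
LOAD_FAST_LOAD_FAST x,x → push 729,729
BINARY_OP * → 729 * 729 = 531441
STORE_FAST x → x=531441
LOAD_FAST_LOAD_FAST x,x → push 531441,531441
BINARY_OP % → 531441 % 531441 = 0
STORE_FAST x → x=0
LOAD_FAST_LOAD_FAST b,b → push 27,27
BINARY_OP * → 27 * 27 = 729
STORE_FAST x → x=729
LOAD_FAST i → push 2
LOAD_CONST → push 1
BINARY_OP + → 2 + 1 = 3
STORE_FAST i → i=3
LOAD_FAST i → push 3
LOAD_CONST → push 3
COMPARE_OP bool(<) → 3 vs 3 = False
POP_JUMP_IF_FALSE → pop False; jump
LOAD_FAST x → push 729
RETURN_VALUE → return 729.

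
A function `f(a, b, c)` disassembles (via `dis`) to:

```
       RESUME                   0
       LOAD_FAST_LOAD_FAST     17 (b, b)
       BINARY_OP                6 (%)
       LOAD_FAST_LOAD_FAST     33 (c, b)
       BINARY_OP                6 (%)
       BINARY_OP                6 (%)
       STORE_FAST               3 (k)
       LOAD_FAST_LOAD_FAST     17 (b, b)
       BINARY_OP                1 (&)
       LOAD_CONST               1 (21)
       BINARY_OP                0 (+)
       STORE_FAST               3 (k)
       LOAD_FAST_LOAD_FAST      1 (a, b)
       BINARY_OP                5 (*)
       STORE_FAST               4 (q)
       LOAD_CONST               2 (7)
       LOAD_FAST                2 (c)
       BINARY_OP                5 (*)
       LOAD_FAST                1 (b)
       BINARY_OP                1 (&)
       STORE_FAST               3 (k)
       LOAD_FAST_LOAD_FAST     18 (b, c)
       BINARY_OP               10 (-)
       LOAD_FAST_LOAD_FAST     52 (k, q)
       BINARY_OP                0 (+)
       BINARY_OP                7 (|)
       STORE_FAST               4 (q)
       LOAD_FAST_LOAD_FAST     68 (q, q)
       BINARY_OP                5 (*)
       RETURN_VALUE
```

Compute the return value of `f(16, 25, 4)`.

LOAD_FAST_LOAD_FAST b,b → push 25,25. Stack: [25, 25]
BINARY_OP % → 25 % 25 = 0. Stack: [0]
LOAD_FAST_LOAD_FAST c,b → push 4,25. Stack: [0, 4, 25]
BINARY_OP % → 4 % 25 = 4. Stack: [0, 4]
BINARY_OP % → 0 % 4 = 0. Stack: [0]
STORE_FAST k → k=0. Stack: []
LOAD_FAST_LOAD_FAST b,b → push 25,25. Stack: [25, 25]
BINARY_OP & → 25 & 25 = 25. Stack: [25]
LOAD_CONST → push 21. Stack: [25, 21]
BINARY_OP + → 25 + 21 = 46. Stack: [46]
STORE_FAST k → k=46. Stack: []
LOAD_FAST_LOAD_FAST a,b → push 16,25. Stack: [16, 25]
BINARY_OP * → 16 * 25 = 400. Stack: [400]
STORE_FAST q → q=400. Stack: []
LOAD_CONST → push 7. Stack: [7]
LOAD_FAST c → push 4. Stack: [7, 4]
BINARY_OP * → 7 * 4 = 28. Stack: [28]
LOAD_FAST b → push 25. Stack: [28, 25]
BINARY_OP & → 28 & 25 = 24. Stack: [24]
STORE_FAST k → k=24. Stack: []
LOAD_FAST_LOAD_FAST b,c → push 25,4. Stack: [25, 4]
BINARY_OP - → 25 - 4 = 21. Stack: [21]
LOAD_FAST_LOAD_FAST k,q → push 24,400. Stack: [21, 24, 400]
BINARY_OP + → 24 + 400 = 424. Stack: [21, 424]
BINARY_OP | → 21 | 424 = 445. Stack: [445]
STORE_FAST q → q=445. Stack: []
LOAD_FAST_LOAD_FAST q,q → push 445,445. Stack: [445, 445]
BINARY_OP * → 445 * 445 = 198025. Stack: [198025]
RETURN_VALUE → return 198025.

198025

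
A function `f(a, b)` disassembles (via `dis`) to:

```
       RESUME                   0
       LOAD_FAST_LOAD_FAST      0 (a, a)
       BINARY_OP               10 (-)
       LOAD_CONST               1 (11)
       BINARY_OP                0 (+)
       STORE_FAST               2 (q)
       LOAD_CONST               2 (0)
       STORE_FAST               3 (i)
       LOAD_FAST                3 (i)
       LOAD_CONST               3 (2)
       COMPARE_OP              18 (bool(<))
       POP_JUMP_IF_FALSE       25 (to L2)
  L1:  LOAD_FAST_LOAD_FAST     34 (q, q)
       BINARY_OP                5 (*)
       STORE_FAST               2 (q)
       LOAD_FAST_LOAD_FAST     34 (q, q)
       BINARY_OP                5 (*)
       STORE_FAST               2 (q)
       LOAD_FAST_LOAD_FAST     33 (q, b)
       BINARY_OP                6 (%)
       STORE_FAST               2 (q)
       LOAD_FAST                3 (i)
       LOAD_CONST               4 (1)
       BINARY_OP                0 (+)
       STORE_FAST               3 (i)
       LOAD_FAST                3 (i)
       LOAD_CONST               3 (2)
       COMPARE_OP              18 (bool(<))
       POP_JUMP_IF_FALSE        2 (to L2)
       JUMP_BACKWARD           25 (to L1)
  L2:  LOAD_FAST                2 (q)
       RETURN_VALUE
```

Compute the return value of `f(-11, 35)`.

LOAD_FAST_LOAD_FAST a,a → push -11,-11. Stack: [-11, -11]
BINARY_OP - → -11 - -11 = 0. Stack: [0]
LOAD_CONST → push 11. Stack: [0, 11]
BINARY_OP + → 0 + 11 = 11. Stack: [11]
STORE_FAST q → q=11. Stack: []
LOAD_CONST → push 0. Stack: [0]
STORE_FAST i → i=0. Stack: []
LOAD_FAST i → push 0. Stack: [0]
LOAD_CONST → push 2. Stack: [0, 2]
COMPARE_OP bool(<) → 0 vs 2 = True. Stack: [True]
POP_JUMP_IF_FALSE → pop True; no jump. Stack: []
LOAD_FAST_LOAD_FAST q,q → push 11,11. Stack: [11, 11]
BINARY_OP * → 11 * 11 = 121. Stack: [121]
STORE_FAST q → q=121. Stack: []
LOAD_FAST_LOAD_FAST q,q → push 121,121. Stack: [121, 121]
BINARY_OP * → 121 * 121 = 14641. Stack: [14641]
STORE_FAST q → q=14641. Stack: []
LOAD_FAST_LOAD_FAST q,b → push 14641,35. Stack: [14641, 35]
BINARY_OP % → 14641 % 35 = 11. Stack: [11]
STORE_FAST q → q=11. Stack: []
LOAD_FAST i → push 0. Stack: [0]
LOAD_CONST → push 1. Stack: [0, 1]
BINARY_OP + → 0 + 1 = 1. Stack: [1]
STORE_FAST i → i=1. Stack: []
LOAD_FAST i → push 1. Stack: [1]
LOAD_CONST → push 2. Stack: [1, 2]
COMPARE_OP bool(<) → 1 vs 2 = True. Stack: [True]
POP_JUMP_IF_FALSE → pop True; no jump. Stack: []
LOAD_FAST_LOAD_FAST q,q → push 11,11. Stack: [11, 11]
BINARY_OP * → 11 * 11 = 121. Stack: [121]
STORE_FAST q → q=121. Stack: []
LOAD_FAST_LOAD_FAST q,q → push 121,121. Stack: [121, 121]
BINARY_OP * → 121 * 121 = 14641. Stack: [14641]
STORE_FAST q → q=14641. Stack: []
LOAD_FAST_LOAD_FAST q,b → push 14641,35. Stack: [14641, 35]
BINARY_OP % → 14641 % 35 = 11. Stack: [11]
STORE_FAST q → q=11. Stack: []
LOAD_FAST i → push 1. Stack: [1]
LOAD_CONST → push 1. Stack: [1, 1]
BINARY_OP + → 1 + 1 = 2. Stack: [2]
STORE_FAST i → i=2. Stack: []
LOAD_FAST i → push 2. Stack: [2]
LOAD_CONST → push 2. Stack: [2, 2]
COMPARE_OP bool(<) → 2 vs 2 = False. Stack: [False]
POP_JUMP_IF_FALSE → pop False; jump. Stack: []
LOAD_FAST q → push 11. Stack: [11]
RETURN_VALUE → return 11.

11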